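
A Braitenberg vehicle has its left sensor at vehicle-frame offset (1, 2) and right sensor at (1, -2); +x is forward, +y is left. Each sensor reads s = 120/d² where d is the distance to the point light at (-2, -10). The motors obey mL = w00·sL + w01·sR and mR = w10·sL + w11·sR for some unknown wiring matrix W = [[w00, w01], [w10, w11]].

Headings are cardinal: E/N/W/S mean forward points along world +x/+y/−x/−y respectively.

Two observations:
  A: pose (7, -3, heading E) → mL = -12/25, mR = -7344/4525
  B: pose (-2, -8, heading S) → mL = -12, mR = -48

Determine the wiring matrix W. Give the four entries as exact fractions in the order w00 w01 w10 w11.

0 -1/2 -1 -1

obs A: pose=(7,-3,E) → sL=120/181, sR=24/25, mL=-12/25, mR=-7344/4525
obs B: pose=(-2,-8,S) → sL=24, sR=24, mL=-12, mR=-48
sensor matrix S = [[120/181, 24/25], [24, 24]]; det S = -32256/4525
solve [mL_A; mL_B] = S·[w00; w01] and [mR_A; mR_B] = S·[w10; w11]:
  w00 = 0, w01 = -1/2, w10 = -1, w11 = -1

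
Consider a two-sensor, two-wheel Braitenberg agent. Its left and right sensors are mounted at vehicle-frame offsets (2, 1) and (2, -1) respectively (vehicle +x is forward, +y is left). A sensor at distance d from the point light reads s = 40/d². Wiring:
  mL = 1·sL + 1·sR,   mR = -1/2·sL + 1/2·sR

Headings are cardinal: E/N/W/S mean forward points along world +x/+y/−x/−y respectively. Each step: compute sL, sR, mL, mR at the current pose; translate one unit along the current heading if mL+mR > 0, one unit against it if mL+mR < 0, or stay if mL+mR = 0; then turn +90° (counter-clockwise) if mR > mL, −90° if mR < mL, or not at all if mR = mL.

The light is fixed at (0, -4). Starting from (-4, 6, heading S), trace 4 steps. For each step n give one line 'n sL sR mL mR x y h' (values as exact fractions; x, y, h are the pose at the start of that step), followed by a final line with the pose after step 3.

n=0: pose=(-4,6,S); sL=40/73, sR=40/89; mL=6480/6497, mR=-320/6497; mL+mR=6160/6497 → advance +1; mR−mL=-6800/6497 → turn -1·90°
n=1: pose=(-4,5,W); sL=2/5, sR=5/17; mL=59/85, mR=-9/170; mL+mR=109/170 → advance +1; mR−mL=-127/170 → turn -1·90°
n=2: pose=(-5,5,N); sL=40/157, sR=40/137; mL=11760/21509, mR=400/21509; mL+mR=12160/21509 → advance +1; mR−mL=-11360/21509 → turn -1·90°
n=3: pose=(-5,6,E); sL=4/13, sR=4/9; mL=88/117, mR=8/117; mL+mR=32/39 → advance +1; mR−mL=-80/117 → turn -1·90°

0 40/73 40/89 6480/6497 -320/6497 -4 6 S
1 2/5 5/17 59/85 -9/170 -4 5 W
2 40/157 40/137 11760/21509 400/21509 -5 5 N
3 4/13 4/9 88/117 8/117 -5 6 E
final -4 6 S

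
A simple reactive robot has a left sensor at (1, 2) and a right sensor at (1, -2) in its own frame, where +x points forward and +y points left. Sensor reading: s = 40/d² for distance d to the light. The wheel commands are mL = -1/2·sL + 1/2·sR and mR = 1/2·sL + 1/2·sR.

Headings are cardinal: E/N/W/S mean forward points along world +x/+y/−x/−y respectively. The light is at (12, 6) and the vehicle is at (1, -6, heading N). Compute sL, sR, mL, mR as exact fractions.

left sensor world pos  = (-1, -5); dL² = 290
right sensor world pos = (3, -5); dR² = 202
sL = 40/290 = 4/29
sR = 40/202 = 20/101
mL = -1/2·sL + 1/2·sR = 88/2929
mR = 1/2·sL + 1/2·sR = 492/2929

4/29 20/101 88/2929 492/2929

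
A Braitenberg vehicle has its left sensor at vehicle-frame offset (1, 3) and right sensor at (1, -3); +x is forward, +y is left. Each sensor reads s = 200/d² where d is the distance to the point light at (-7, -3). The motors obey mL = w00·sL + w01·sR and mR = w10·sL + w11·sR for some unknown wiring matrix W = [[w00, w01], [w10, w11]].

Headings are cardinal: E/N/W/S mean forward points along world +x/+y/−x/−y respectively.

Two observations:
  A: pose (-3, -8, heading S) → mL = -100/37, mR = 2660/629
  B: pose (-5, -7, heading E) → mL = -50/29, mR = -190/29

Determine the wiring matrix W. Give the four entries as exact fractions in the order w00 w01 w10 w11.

0 -1/2 -1/2 1

obs A: pose=(-3,-8,S) → sL=40/17, sR=200/37, mL=-100/37, mR=2660/629
obs B: pose=(-5,-7,E) → sL=20, sR=100/29, mL=-50/29, mR=-190/29
sensor matrix S = [[40/17, 200/37], [20, 100/29]]; det S = -1824000/18241
solve [mL_A; mL_B] = S·[w00; w01] and [mR_A; mR_B] = S·[w10; w11]:
  w00 = 0, w01 = -1/2, w10 = -1/2, w11 = 1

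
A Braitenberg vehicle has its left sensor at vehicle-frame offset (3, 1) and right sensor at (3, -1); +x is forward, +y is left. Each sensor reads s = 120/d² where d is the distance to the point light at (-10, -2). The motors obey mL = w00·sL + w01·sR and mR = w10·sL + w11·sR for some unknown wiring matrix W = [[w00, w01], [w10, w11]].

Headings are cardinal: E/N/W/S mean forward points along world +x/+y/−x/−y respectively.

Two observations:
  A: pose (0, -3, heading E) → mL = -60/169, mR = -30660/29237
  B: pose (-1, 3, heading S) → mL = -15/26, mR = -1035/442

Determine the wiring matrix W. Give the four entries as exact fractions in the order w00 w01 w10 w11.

-1/2 0 -1/2 -1

obs A: pose=(0,-3,E) → sL=120/169, sR=120/173, mL=-60/169, mR=-30660/29237
obs B: pose=(-1,3,S) → sL=15/13, sR=30/17, mL=-15/26, mR=-1035/442
sensor matrix S = [[120/169, 120/173], [15/13, 30/17]]; det S = 225000/497029
solve [mL_A; mL_B] = S·[w00; w01] and [mR_A; mR_B] = S·[w10; w11]:
  w00 = -1/2, w01 = 0, w10 = -1/2, w11 = -1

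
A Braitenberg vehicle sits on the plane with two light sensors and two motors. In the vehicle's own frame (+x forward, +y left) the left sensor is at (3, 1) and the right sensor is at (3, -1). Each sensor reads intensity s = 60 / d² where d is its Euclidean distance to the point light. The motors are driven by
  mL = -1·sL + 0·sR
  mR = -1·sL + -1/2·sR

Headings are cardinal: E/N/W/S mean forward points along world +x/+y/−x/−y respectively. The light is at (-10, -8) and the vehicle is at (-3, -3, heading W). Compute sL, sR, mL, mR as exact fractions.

left sensor world pos  = (-6, -4); dL² = 32
right sensor world pos = (-6, -2); dR² = 52
sL = 60/32 = 15/8
sR = 60/52 = 15/13
mL = -1·sL + 0·sR = -15/8
mR = -1·sL + -1/2·sR = -255/104

15/8 15/13 -15/8 -255/104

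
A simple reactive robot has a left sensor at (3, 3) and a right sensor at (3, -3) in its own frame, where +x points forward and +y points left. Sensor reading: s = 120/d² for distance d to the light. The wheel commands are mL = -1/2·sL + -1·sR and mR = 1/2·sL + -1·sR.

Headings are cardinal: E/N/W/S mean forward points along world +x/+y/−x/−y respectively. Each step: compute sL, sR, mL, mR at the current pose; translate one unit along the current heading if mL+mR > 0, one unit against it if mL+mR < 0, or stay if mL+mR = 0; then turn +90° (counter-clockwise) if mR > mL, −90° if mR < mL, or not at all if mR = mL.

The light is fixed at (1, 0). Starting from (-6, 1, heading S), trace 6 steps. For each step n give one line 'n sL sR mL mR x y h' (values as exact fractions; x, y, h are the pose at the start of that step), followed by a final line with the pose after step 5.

0 6 15/13 -54/13 24/13 -6 1 S
1 120/41 120/17 -5940/697 -3900/697 -6 2 E
2 60/73 12/5 -1026/365 -726/365 -7 2 N
3 24/25 120/137 -4644/3425 -1356/3425 -7 1 W
4 6 15/13 -54/13 24/13 -6 1 S
5 120/41 120/17 -5940/697 -3900/697 -6 2 E
final -7 2 N

n=0: pose=(-6,1,S); sL=6, sR=15/13; mL=-54/13, mR=24/13; mL+mR=-30/13 → advance -1; mR−mL=6 → turn +1·90°
n=1: pose=(-6,2,E); sL=120/41, sR=120/17; mL=-5940/697, mR=-3900/697; mL+mR=-240/17 → advance -1; mR−mL=120/41 → turn +1·90°
n=2: pose=(-7,2,N); sL=60/73, sR=12/5; mL=-1026/365, mR=-726/365; mL+mR=-24/5 → advance -1; mR−mL=60/73 → turn +1·90°
n=3: pose=(-7,1,W); sL=24/25, sR=120/137; mL=-4644/3425, mR=-1356/3425; mL+mR=-240/137 → advance -1; mR−mL=24/25 → turn +1·90°
n=4: pose=(-6,1,S); sL=6, sR=15/13; mL=-54/13, mR=24/13; mL+mR=-30/13 → advance -1; mR−mL=6 → turn +1·90°
n=5: pose=(-6,2,E); sL=120/41, sR=120/17; mL=-5940/697, mR=-3900/697; mL+mR=-240/17 → advance -1; mR−mL=120/41 → turn +1·90°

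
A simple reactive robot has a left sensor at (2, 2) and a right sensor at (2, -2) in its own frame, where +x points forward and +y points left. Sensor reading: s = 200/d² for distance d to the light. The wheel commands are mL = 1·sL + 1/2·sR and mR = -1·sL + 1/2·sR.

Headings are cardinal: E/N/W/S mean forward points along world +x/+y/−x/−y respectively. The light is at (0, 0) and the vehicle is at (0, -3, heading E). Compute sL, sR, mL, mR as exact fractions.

40 200/29 1260/29 -1060/29

left sensor world pos  = (2, -1); dL² = 5
right sensor world pos = (2, -5); dR² = 29
sL = 200/5 = 40
sR = 200/29 = 200/29
mL = 1·sL + 1/2·sR = 1260/29
mR = -1·sL + 1/2·sR = -1060/29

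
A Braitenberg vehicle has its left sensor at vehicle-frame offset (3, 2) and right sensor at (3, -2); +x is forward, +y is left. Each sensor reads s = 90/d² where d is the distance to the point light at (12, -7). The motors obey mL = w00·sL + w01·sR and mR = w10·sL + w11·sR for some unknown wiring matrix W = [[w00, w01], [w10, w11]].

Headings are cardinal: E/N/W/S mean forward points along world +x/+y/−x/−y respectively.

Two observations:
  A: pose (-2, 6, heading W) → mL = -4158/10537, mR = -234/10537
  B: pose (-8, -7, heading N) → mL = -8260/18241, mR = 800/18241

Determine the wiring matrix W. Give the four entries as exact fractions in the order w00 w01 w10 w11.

obs A: pose=(-2,6,W) → sL=9/41, sR=45/257, mL=-4158/10537, mR=-234/10537
obs B: pose=(-8,-7,N) → sL=90/493, sR=10/37, mL=-8260/18241, mR=800/18241
sensor matrix S = [[9/41, 45/257], [90/493, 10/37]]; det S = 5259240/192205417
solve [mL_A; mL_B] = S·[w00; w01] and [mR_A; mR_B] = S·[w10; w11]:
  w00 = -1, w01 = -1, w10 = -1/2, w11 = 1/2

-1 -1 -1/2 1/2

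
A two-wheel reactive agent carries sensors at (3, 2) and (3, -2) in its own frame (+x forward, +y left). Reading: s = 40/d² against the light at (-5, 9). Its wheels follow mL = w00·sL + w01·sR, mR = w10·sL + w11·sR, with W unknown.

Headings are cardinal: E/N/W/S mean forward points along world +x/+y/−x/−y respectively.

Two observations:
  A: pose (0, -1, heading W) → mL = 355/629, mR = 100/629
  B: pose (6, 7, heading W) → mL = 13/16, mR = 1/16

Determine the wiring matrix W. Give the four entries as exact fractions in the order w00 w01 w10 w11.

1 1/2 -1/2 1/2

obs A: pose=(0,-1,W) → sL=10/37, sR=10/17, mL=355/629, mR=100/629
obs B: pose=(6,7,W) → sL=1/2, sR=5/8, mL=13/16, mR=1/16
sensor matrix S = [[10/37, 10/17], [1/2, 5/8]]; det S = -315/2516
solve [mL_A; mL_B] = S·[w00; w01] and [mR_A; mR_B] = S·[w10; w11]:
  w00 = 1, w01 = 1/2, w10 = -1/2, w11 = 1/2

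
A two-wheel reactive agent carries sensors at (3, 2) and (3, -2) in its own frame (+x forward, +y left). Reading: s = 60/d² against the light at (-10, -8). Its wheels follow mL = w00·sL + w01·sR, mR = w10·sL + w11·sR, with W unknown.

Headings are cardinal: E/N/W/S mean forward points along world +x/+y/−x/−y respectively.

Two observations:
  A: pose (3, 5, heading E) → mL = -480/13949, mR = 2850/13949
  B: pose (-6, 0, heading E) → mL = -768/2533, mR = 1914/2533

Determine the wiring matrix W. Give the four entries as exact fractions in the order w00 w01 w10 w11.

1 -1 1 1/2

obs A: pose=(3,5,E) → sL=60/481, sR=60/377, mL=-480/13949, mR=2850/13949
obs B: pose=(-6,0,E) → sL=60/149, sR=12/17, mL=-768/2533, mR=1914/2533
sensor matrix S = [[60/481, 60/377], [60/149, 12/17]]; det S = 846720/35332817
solve [mL_A; mL_B] = S·[w00; w01] and [mR_A; mR_B] = S·[w10; w11]:
  w00 = 1, w01 = -1, w10 = 1, w11 = 1/2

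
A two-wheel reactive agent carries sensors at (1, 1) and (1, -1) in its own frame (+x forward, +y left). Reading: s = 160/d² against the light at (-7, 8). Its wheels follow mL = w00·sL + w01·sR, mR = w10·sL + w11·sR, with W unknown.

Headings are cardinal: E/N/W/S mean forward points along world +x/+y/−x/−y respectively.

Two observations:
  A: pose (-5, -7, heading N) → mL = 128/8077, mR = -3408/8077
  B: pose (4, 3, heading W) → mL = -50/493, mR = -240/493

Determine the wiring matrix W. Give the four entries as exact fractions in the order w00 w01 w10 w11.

obs A: pose=(-5,-7,N) → sL=160/197, sR=32/41, mL=128/8077, mR=-3408/8077
obs B: pose=(4,3,W) → sL=20/17, sR=40/29, mL=-50/493, mR=-240/493
sensor matrix S = [[160/197, 32/41], [20/17, 40/29]]; det S = 804480/3981961
solve [mL_A; mL_B] = S·[w00; w01] and [mR_A; mR_B] = S·[w10; w11]:
  w00 = 1/2, w01 = -1/2, w10 = -1, w11 = 1/2

1/2 -1/2 -1 1/2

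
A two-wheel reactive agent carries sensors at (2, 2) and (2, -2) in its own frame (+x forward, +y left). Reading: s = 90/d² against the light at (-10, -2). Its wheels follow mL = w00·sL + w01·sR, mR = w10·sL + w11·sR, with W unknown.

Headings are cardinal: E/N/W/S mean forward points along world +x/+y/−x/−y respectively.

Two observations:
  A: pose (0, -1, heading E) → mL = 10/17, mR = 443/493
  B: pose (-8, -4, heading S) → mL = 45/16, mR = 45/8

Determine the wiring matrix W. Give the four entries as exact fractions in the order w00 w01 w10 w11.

obs A: pose=(0,-1,E) → sL=10/17, sR=18/29, mL=10/17, mR=443/493
obs B: pose=(-8,-4,S) → sL=45/16, sR=45/8, mL=45/16, mR=45/8
sensor matrix S = [[10/17, 18/29], [45/16, 45/8]]; det S = 6165/3944
solve [mL_A; mL_B] = S·[w00; w01] and [mR_A; mR_B] = S·[w10; w11]:
  w00 = 1, w01 = 0, w10 = 1, w11 = 1/2

1 0 1 1/2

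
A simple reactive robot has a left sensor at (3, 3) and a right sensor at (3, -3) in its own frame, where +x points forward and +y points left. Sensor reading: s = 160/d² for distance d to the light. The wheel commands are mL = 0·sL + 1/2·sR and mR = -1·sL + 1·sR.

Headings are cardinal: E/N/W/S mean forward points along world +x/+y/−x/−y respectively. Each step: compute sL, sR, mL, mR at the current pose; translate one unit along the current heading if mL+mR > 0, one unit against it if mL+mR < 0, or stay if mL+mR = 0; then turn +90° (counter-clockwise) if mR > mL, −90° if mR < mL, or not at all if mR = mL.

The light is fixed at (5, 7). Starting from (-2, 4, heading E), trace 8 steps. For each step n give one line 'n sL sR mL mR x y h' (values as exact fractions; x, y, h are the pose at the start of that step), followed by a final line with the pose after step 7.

n=0: pose=(-2,4,E); sL=10, sR=40/13; mL=20/13, mR=-90/13; mL+mR=-70/13 → advance -1; mR−mL=-110/13 → turn -1·90°
n=1: pose=(-3,4,S); sL=160/61, sR=160/157; mL=80/157, mR=-15360/9577; mL+mR=-10480/9577 → advance -1; mR−mL=-20240/9577 → turn -1·90°
n=2: pose=(-3,5,W); sL=80/73, sR=80/61; mL=40/61, mR=960/4453; mL+mR=3880/4453 → advance +1; mR−mL=-1960/4453 → turn -1·90°
n=3: pose=(-4,5,N); sL=32/29, sR=160/37; mL=80/37, mR=3456/1073; mL+mR=5776/1073 → advance +1; mR−mL=1136/1073 → turn +1·90°
n=4: pose=(-4,6,W); sL=1, sR=40/37; mL=20/37, mR=3/37; mL+mR=23/37 → advance +1; mR−mL=-17/37 → turn -1·90°
n=5: pose=(-5,6,N); sL=160/173, sR=160/53; mL=80/53, mR=19200/9169; mL+mR=33040/9169 → advance +1; mR−mL=5360/9169 → turn +1·90°
n=6: pose=(-5,7,W); sL=80/89, sR=80/89; mL=40/89, mR=0; mL+mR=40/89 → advance +1; mR−mL=-40/89 → turn -1·90°
n=7: pose=(-6,7,N); sL=32/41, sR=160/73; mL=80/73, mR=4224/2993; mL+mR=7504/2993 → advance +1; mR−mL=944/2993 → turn +1·90°

0 10 40/13 20/13 -90/13 -2 4 E
1 160/61 160/157 80/157 -15360/9577 -3 4 S
2 80/73 80/61 40/61 960/4453 -3 5 W
3 32/29 160/37 80/37 3456/1073 -4 5 N
4 1 40/37 20/37 3/37 -4 6 W
5 160/173 160/53 80/53 19200/9169 -5 6 N
6 80/89 80/89 40/89 0 -5 7 W
7 32/41 160/73 80/73 4224/2993 -6 7 N
final -6 8 W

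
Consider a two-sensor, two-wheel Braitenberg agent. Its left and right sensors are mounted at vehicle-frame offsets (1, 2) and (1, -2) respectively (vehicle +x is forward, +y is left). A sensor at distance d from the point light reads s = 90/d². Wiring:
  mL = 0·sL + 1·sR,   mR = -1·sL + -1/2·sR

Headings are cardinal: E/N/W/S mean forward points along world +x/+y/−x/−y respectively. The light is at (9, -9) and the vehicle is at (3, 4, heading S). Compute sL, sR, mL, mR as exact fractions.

9/16 45/104 45/104 -81/104

left sensor world pos  = (5, 3); dL² = 160
right sensor world pos = (1, 3); dR² = 208
sL = 90/160 = 9/16
sR = 90/208 = 45/104
mL = 0·sL + 1·sR = 45/104
mR = -1·sL + -1/2·sR = -81/104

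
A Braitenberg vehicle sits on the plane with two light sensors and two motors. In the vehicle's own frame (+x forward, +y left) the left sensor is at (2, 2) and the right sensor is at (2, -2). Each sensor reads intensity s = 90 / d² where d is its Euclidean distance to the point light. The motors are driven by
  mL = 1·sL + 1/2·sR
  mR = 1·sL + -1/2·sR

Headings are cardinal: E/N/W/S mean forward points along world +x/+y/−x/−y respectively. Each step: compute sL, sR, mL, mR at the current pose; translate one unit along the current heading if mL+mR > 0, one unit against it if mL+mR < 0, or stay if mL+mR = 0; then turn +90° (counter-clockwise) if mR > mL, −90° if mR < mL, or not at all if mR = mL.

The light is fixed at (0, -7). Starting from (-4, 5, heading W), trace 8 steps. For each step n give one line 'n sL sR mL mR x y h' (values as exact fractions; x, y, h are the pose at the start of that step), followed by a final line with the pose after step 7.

0 45/68 45/116 3375/3944 1845/3944 -4 5 W
1 18/49 18/41 1179/2009 297/2009 -5 5 N
2 5/13 9/13 19/26 1/26 -5 6 E
3 18/25 90/157 3951/3925 1701/3925 -4 6 S
4 45/68 45/116 3375/3944 1845/3944 -4 5 W
5 18/49 18/41 1179/2009 297/2009 -5 5 N
6 5/13 9/13 19/26 1/26 -5 6 E
7 18/25 90/157 3951/3925 1701/3925 -4 6 S
final -4 5 W

n=0: pose=(-4,5,W); sL=45/68, sR=45/116; mL=3375/3944, mR=1845/3944; mL+mR=45/34 → advance +1; mR−mL=-45/116 → turn -1·90°
n=1: pose=(-5,5,N); sL=18/49, sR=18/41; mL=1179/2009, mR=297/2009; mL+mR=36/49 → advance +1; mR−mL=-18/41 → turn -1·90°
n=2: pose=(-5,6,E); sL=5/13, sR=9/13; mL=19/26, mR=1/26; mL+mR=10/13 → advance +1; mR−mL=-9/13 → turn -1·90°
n=3: pose=(-4,6,S); sL=18/25, sR=90/157; mL=3951/3925, mR=1701/3925; mL+mR=36/25 → advance +1; mR−mL=-90/157 → turn -1·90°
n=4: pose=(-4,5,W); sL=45/68, sR=45/116; mL=3375/3944, mR=1845/3944; mL+mR=45/34 → advance +1; mR−mL=-45/116 → turn -1·90°
n=5: pose=(-5,5,N); sL=18/49, sR=18/41; mL=1179/2009, mR=297/2009; mL+mR=36/49 → advance +1; mR−mL=-18/41 → turn -1·90°
n=6: pose=(-5,6,E); sL=5/13, sR=9/13; mL=19/26, mR=1/26; mL+mR=10/13 → advance +1; mR−mL=-9/13 → turn -1·90°
n=7: pose=(-4,6,S); sL=18/25, sR=90/157; mL=3951/3925, mR=1701/3925; mL+mR=36/25 → advance +1; mR−mL=-90/157 → turn -1·90°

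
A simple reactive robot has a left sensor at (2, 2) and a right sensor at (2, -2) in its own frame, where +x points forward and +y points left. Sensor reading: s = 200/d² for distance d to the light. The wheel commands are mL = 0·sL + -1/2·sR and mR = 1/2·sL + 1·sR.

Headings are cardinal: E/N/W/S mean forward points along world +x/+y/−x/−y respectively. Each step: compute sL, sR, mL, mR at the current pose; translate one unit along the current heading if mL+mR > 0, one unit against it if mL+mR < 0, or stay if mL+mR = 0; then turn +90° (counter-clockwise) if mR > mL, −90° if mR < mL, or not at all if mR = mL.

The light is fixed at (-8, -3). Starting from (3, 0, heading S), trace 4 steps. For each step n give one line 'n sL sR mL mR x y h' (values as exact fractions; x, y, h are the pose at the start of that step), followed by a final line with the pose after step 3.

n=0: pose=(3,0,S); sL=20/17, sR=100/41; mL=-50/41, mR=2110/697; mL+mR=1260/697 → advance +1; mR−mL=2960/697 → turn +1·90°
n=1: pose=(3,-1,E); sL=40/37, sR=200/169; mL=-100/169, mR=10780/6253; mL+mR=7080/6253 → advance +1; mR−mL=14480/6253 → turn +1·90°
n=2: pose=(4,-1,N); sL=50/29, sR=50/53; mL=-25/53, mR=2775/1537; mL+mR=2050/1537 → advance +1; mR−mL=3500/1537 → turn +1·90°
n=3: pose=(4,0,W); sL=200/101, sR=8/5; mL=-4/5, mR=1308/505; mL+mR=904/505 → advance +1; mR−mL=1712/505 → turn +1·90°

0 20/17 100/41 -50/41 2110/697 3 0 S
1 40/37 200/169 -100/169 10780/6253 3 -1 E
2 50/29 50/53 -25/53 2775/1537 4 -1 N
3 200/101 8/5 -4/5 1308/505 4 0 W
final 3 0 S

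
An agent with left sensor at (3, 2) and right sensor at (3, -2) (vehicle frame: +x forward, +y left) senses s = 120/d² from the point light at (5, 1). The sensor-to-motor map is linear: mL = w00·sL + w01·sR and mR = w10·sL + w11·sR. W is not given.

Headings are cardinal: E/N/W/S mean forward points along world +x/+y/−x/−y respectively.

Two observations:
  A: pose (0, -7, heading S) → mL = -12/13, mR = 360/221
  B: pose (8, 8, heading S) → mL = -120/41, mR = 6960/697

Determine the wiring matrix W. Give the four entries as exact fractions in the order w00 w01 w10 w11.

-1 0 1 1

obs A: pose=(0,-7,S) → sL=12/13, sR=12/17, mL=-12/13, mR=360/221
obs B: pose=(8,8,S) → sL=120/41, sR=120/17, mL=-120/41, mR=6960/697
sensor matrix S = [[12/13, 12/17], [120/41, 120/17]]; det S = 40320/9061
solve [mL_A; mL_B] = S·[w00; w01] and [mR_A; mR_B] = S·[w10; w11]:
  w00 = -1, w01 = 0, w10 = 1, w11 = 1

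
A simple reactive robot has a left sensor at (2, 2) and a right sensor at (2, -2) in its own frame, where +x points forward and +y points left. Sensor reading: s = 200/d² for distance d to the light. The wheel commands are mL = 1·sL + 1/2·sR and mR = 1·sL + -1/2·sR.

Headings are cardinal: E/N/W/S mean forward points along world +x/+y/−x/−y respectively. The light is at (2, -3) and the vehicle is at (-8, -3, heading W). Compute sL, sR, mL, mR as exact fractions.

left sensor world pos  = (-10, -5); dL² = 148
right sensor world pos = (-10, -1); dR² = 148
sL = 200/148 = 50/37
sR = 200/148 = 50/37
mL = 1·sL + 1/2·sR = 75/37
mR = 1·sL + -1/2·sR = 25/37

50/37 50/37 75/37 25/37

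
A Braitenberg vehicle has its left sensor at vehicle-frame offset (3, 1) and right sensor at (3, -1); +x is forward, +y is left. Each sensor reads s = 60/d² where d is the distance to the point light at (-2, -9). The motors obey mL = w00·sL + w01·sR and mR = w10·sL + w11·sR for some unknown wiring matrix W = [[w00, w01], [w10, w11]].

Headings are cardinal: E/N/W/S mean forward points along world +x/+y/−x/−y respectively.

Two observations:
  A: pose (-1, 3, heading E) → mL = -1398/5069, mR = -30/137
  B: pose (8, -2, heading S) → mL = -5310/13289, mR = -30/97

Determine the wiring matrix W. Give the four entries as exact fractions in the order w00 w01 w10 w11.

obs A: pose=(-1,3,E) → sL=12/37, sR=60/137, mL=-1398/5069, mR=-30/137
obs B: pose=(8,-2,S) → sL=60/137, sR=60/97, mL=-5310/13289, mR=-30/97
sensor matrix S = [[12/37, 60/137], [60/137, 60/97]]; det S = 593280/67361941
solve [mL_A; mL_B] = S·[w00; w01] and [mR_A; mR_B] = S·[w10; w11]:
  w00 = 1/2, w01 = -1, w10 = 0, w11 = -1/2

1/2 -1 0 -1/2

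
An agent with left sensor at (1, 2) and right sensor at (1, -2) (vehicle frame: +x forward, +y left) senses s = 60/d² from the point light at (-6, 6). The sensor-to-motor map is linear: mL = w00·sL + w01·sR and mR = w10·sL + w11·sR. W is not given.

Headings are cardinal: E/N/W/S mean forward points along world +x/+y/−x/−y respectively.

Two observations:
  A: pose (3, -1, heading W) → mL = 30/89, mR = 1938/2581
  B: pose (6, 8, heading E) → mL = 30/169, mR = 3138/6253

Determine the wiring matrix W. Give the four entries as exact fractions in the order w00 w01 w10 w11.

obs A: pose=(3,-1,W) → sL=12/29, sR=60/89, mL=30/89, mR=1938/2581
obs B: pose=(6,8,E) → sL=12/37, sR=60/169, mL=30/169, mR=3138/6253
sensor matrix S = [[12/29, 60/89], [12/37, 60/169]]; det S = -1157760/16138993
solve [mL_A; mL_B] = S·[w00; w01] and [mR_A; mR_B] = S·[w10; w11]:
  w00 = 0, w01 = 1/2, w10 = 1, w11 = 1/2

0 1/2 1 1/2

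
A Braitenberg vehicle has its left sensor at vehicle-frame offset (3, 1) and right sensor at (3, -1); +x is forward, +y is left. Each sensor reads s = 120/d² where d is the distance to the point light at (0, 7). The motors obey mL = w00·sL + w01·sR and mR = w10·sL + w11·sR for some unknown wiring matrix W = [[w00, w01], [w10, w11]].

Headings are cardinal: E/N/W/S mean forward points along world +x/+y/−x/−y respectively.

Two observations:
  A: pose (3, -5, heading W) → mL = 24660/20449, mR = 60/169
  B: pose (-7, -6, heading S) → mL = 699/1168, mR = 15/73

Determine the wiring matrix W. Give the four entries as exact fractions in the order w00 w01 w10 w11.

1 1/2 1/2 0

obs A: pose=(3,-5,W) → sL=120/169, sR=120/121, mL=24660/20449, mR=60/169
obs B: pose=(-7,-6,S) → sL=30/73, sR=3/8, mL=699/1168, mR=15/73
sensor matrix S = [[120/169, 120/121], [30/73, 3/8]]; det S = -210915/1492777
solve [mL_A; mL_B] = S·[w00; w01] and [mR_A; mR_B] = S·[w10; w11]:
  w00 = 1, w01 = 1/2, w10 = 1/2, w11 = 0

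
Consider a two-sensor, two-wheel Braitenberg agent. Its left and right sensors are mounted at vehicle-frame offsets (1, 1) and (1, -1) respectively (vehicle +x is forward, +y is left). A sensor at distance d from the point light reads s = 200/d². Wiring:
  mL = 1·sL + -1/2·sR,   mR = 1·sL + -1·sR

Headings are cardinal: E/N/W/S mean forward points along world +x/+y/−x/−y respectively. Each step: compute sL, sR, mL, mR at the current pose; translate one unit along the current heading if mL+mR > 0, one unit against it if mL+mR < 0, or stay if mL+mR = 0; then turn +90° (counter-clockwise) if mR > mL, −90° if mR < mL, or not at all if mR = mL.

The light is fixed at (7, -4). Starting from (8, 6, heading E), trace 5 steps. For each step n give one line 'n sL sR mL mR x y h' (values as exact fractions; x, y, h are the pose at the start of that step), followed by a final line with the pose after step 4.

0 8/5 40/17 36/85 -64/85 8 6 E
1 100/41 100/41 50/41 0 7 6 S
2 40/13 200/101 2740/1313 1440/1313 7 5 W
3 25/13 2 12/13 -1/13 6 5 N
4 200/121 200/81 4100/9801 -8000/9801 6 6 E
final 5 6 S

n=0: pose=(8,6,E); sL=8/5, sR=40/17; mL=36/85, mR=-64/85; mL+mR=-28/85 → advance -1; mR−mL=-20/17 → turn -1·90°
n=1: pose=(7,6,S); sL=100/41, sR=100/41; mL=50/41, mR=0; mL+mR=50/41 → advance +1; mR−mL=-50/41 → turn -1·90°
n=2: pose=(7,5,W); sL=40/13, sR=200/101; mL=2740/1313, mR=1440/1313; mL+mR=4180/1313 → advance +1; mR−mL=-100/101 → turn -1·90°
n=3: pose=(6,5,N); sL=25/13, sR=2; mL=12/13, mR=-1/13; mL+mR=11/13 → advance +1; mR−mL=-1 → turn -1·90°
n=4: pose=(6,6,E); sL=200/121, sR=200/81; mL=4100/9801, mR=-8000/9801; mL+mR=-1300/3267 → advance -1; mR−mL=-100/81 → turn -1·90°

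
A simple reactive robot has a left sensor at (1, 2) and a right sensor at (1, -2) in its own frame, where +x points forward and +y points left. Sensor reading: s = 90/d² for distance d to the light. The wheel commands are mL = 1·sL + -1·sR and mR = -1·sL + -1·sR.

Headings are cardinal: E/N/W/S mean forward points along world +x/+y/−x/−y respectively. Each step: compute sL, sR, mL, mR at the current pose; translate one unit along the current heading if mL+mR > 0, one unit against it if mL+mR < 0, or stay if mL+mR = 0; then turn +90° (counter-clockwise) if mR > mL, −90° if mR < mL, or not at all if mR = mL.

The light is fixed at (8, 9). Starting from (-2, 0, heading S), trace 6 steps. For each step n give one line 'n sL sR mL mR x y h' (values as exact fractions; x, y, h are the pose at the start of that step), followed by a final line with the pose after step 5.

n=0: pose=(-2,0,S); sL=45/82, sR=45/122; mL=450/2501, mR=-2295/2501; mL+mR=-45/61 → advance -1; mR−mL=-45/41 → turn -1·90°
n=1: pose=(-2,1,W); sL=90/221, sR=90/157; mL=-5760/34697, mR=-34020/34697; mL+mR=-180/157 → advance -1; mR−mL=-180/221 → turn -1·90°
n=2: pose=(-1,1,N); sL=9/17, sR=45/49; mL=-324/833, mR=-1206/833; mL+mR=-90/49 → advance -1; mR−mL=-18/17 → turn -1·90°
n=3: pose=(-1,0,E); sL=90/113, sR=18/37; mL=1296/4181, mR=-5364/4181; mL+mR=-36/37 → advance -1; mR−mL=-180/113 → turn -1·90°
n=4: pose=(-2,0,S); sL=45/82, sR=45/122; mL=450/2501, mR=-2295/2501; mL+mR=-45/61 → advance -1; mR−mL=-45/41 → turn -1·90°
n=5: pose=(-2,1,W); sL=90/221, sR=90/157; mL=-5760/34697, mR=-34020/34697; mL+mR=-180/157 → advance -1; mR−mL=-180/221 → turn -1·90°

0 45/82 45/122 450/2501 -2295/2501 -2 0 S
1 90/221 90/157 -5760/34697 -34020/34697 -2 1 W
2 9/17 45/49 -324/833 -1206/833 -1 1 N
3 90/113 18/37 1296/4181 -5364/4181 -1 0 E
4 45/82 45/122 450/2501 -2295/2501 -2 0 S
5 90/221 90/157 -5760/34697 -34020/34697 -2 1 W
final -1 1 N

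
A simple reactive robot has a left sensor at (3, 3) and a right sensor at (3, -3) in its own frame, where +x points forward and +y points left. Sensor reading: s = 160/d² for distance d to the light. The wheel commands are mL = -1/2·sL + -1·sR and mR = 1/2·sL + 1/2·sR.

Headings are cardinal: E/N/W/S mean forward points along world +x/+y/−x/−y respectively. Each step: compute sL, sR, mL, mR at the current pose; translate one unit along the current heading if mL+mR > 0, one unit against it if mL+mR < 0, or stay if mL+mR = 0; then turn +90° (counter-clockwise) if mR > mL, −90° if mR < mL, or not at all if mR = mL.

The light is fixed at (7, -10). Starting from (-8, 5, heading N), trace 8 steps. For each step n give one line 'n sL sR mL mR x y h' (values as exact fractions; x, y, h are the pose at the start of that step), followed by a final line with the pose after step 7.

n=0: pose=(-8,5,N); sL=20/81, sR=40/117; mL=-490/1053, mR=310/1053; mL+mR=-20/117 → advance -1; mR−mL=800/1053 → turn +1·90°
n=1: pose=(-8,4,W); sL=32/89, sR=160/613; mL=-24048/54557, mR=16928/54557; mL+mR=-80/613 → advance -1; mR−mL=40976/54557 → turn +1·90°
n=2: pose=(-7,4,S); sL=80/121, sR=16/41; mL=-3576/4961, mR=2608/4961; mL+mR=-8/41 → advance -1; mR−mL=6184/4961 → turn +1·90°
n=3: pose=(-7,5,E); sL=32/89, sR=32/53; mL=-3696/4717, mR=2272/4717; mL+mR=-16/53 → advance -1; mR−mL=5968/4717 → turn +1·90°
n=4: pose=(-8,5,N); sL=20/81, sR=40/117; mL=-490/1053, mR=310/1053; mL+mR=-20/117 → advance -1; mR−mL=800/1053 → turn +1·90°
n=5: pose=(-8,4,W); sL=32/89, sR=160/613; mL=-24048/54557, mR=16928/54557; mL+mR=-80/613 → advance -1; mR−mL=40976/54557 → turn +1·90°
n=6: pose=(-7,4,S); sL=80/121, sR=16/41; mL=-3576/4961, mR=2608/4961; mL+mR=-8/41 → advance -1; mR−mL=6184/4961 → turn +1·90°
n=7: pose=(-7,5,E); sL=32/89, sR=32/53; mL=-3696/4717, mR=2272/4717; mL+mR=-16/53 → advance -1; mR−mL=5968/4717 → turn +1·90°

0 20/81 40/117 -490/1053 310/1053 -8 5 N
1 32/89 160/613 -24048/54557 16928/54557 -8 4 W
2 80/121 16/41 -3576/4961 2608/4961 -7 4 S
3 32/89 32/53 -3696/4717 2272/4717 -7 5 E
4 20/81 40/117 -490/1053 310/1053 -8 5 N
5 32/89 160/613 -24048/54557 16928/54557 -8 4 W
6 80/121 16/41 -3576/4961 2608/4961 -7 4 S
7 32/89 32/53 -3696/4717 2272/4717 -7 5 E
final -8 5 N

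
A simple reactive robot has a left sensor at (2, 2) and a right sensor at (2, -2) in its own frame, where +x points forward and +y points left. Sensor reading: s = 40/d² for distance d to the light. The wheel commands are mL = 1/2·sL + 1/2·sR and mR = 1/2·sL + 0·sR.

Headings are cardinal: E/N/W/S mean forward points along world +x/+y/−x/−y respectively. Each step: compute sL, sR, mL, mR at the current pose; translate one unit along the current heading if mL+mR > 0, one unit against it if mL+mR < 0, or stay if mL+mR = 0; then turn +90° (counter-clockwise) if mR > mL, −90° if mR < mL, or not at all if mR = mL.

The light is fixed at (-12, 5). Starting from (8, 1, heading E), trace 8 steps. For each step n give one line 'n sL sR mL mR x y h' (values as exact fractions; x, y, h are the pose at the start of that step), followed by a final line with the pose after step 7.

0 5/61 1/13 63/793 5/122 8 1 E
1 8/113 40/397 3848/44861 4/113 9 1 S
2 4/41 4/37 156/1517 2/41 9 0 W
3 40/333 40/493 16520/164169 20/333 8 0 N
4 5/61 1/13 63/793 5/122 8 1 E
5 8/113 40/397 3848/44861 4/113 9 1 S
6 4/41 4/37 156/1517 2/41 9 0 W
7 40/333 40/493 16520/164169 20/333 8 0 N
final 8 1 E

n=0: pose=(8,1,E); sL=5/61, sR=1/13; mL=63/793, mR=5/122; mL+mR=191/1586 → advance +1; mR−mL=-1/26 → turn -1·90°
n=1: pose=(9,1,S); sL=8/113, sR=40/397; mL=3848/44861, mR=4/113; mL+mR=5436/44861 → advance +1; mR−mL=-20/397 → turn -1·90°
n=2: pose=(9,0,W); sL=4/41, sR=4/37; mL=156/1517, mR=2/41; mL+mR=230/1517 → advance +1; mR−mL=-2/37 → turn -1·90°
n=3: pose=(8,0,N); sL=40/333, sR=40/493; mL=16520/164169, mR=20/333; mL+mR=26380/164169 → advance +1; mR−mL=-20/493 → turn -1·90°
n=4: pose=(8,1,E); sL=5/61, sR=1/13; mL=63/793, mR=5/122; mL+mR=191/1586 → advance +1; mR−mL=-1/26 → turn -1·90°
n=5: pose=(9,1,S); sL=8/113, sR=40/397; mL=3848/44861, mR=4/113; mL+mR=5436/44861 → advance +1; mR−mL=-20/397 → turn -1·90°
n=6: pose=(9,0,W); sL=4/41, sR=4/37; mL=156/1517, mR=2/41; mL+mR=230/1517 → advance +1; mR−mL=-2/37 → turn -1·90°
n=7: pose=(8,0,N); sL=40/333, sR=40/493; mL=16520/164169, mR=20/333; mL+mR=26380/164169 → advance +1; mR−mL=-20/493 → turn -1·90°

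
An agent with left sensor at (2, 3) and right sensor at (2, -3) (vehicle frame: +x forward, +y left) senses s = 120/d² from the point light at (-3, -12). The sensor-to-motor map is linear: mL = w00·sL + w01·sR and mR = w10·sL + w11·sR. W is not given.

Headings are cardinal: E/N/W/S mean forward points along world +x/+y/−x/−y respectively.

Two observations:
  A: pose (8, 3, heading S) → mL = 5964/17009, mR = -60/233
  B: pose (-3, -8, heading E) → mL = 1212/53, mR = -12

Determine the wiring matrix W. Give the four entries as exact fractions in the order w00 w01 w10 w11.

-1/2 1 0 -1/2

obs A: pose=(8,3,S) → sL=24/73, sR=120/233, mL=5964/17009, mR=-60/233
obs B: pose=(-3,-8,E) → sL=120/53, sR=24, mL=1212/53, mR=-12
sensor matrix S = [[24/73, 120/233], [120/53, 24]]; det S = 6061824/901477
solve [mL_A; mL_B] = S·[w00; w01] and [mR_A; mR_B] = S·[w10; w11]:
  w00 = -1/2, w01 = 1, w10 = 0, w11 = -1/2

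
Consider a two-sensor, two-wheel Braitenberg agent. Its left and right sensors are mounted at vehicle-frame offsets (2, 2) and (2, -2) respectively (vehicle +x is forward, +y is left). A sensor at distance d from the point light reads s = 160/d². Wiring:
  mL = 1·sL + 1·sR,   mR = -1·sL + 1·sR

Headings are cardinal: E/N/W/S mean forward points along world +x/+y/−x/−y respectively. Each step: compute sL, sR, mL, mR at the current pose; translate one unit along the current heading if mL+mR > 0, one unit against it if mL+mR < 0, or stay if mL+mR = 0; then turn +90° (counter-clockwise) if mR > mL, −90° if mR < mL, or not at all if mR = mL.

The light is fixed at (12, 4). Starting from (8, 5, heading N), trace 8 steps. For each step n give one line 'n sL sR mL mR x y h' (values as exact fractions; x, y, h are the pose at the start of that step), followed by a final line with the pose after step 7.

n=0: pose=(8,5,N); sL=32/9, sR=160/13; mL=1856/117, mR=1024/117; mL+mR=320/13 → advance +1; mR−mL=-64/9 → turn -1·90°
n=1: pose=(8,6,E); sL=8, sR=40; mL=48, mR=32; mL+mR=80 → advance +1; mR−mL=-16 → turn -1·90°
n=2: pose=(9,6,S); sL=160, sR=32/5; mL=832/5, mR=-768/5; mL+mR=64/5 → advance +1; mR−mL=-320 → turn -1·90°
n=3: pose=(9,5,W); sL=80/13, sR=80/17; mL=2400/221, mR=-320/221; mL+mR=160/17 → advance +1; mR−mL=-160/13 → turn -1·90°
n=4: pose=(8,5,N); sL=32/9, sR=160/13; mL=1856/117, mR=1024/117; mL+mR=320/13 → advance +1; mR−mL=-64/9 → turn -1·90°
n=5: pose=(8,6,E); sL=8, sR=40; mL=48, mR=32; mL+mR=80 → advance +1; mR−mL=-16 → turn -1·90°
n=6: pose=(9,6,S); sL=160, sR=32/5; mL=832/5, mR=-768/5; mL+mR=64/5 → advance +1; mR−mL=-320 → turn -1·90°
n=7: pose=(9,5,W); sL=80/13, sR=80/17; mL=2400/221, mR=-320/221; mL+mR=160/17 → advance +1; mR−mL=-160/13 → turn -1·90°

0 32/9 160/13 1856/117 1024/117 8 5 N
1 8 40 48 32 8 6 E
2 160 32/5 832/5 -768/5 9 6 S
3 80/13 80/17 2400/221 -320/221 9 5 W
4 32/9 160/13 1856/117 1024/117 8 5 N
5 8 40 48 32 8 6 E
6 160 32/5 832/5 -768/5 9 6 S
7 80/13 80/17 2400/221 -320/221 9 5 W
final 8 5 N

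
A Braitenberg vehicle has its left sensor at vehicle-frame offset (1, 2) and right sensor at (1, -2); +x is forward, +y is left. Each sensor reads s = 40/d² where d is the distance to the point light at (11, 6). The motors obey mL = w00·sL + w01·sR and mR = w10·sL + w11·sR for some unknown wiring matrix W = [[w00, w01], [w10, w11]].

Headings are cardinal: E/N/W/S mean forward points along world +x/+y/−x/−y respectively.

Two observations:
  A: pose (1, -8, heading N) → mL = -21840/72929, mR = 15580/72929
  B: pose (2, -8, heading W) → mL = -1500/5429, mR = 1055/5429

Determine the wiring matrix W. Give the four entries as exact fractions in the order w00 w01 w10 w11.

obs A: pose=(1,-8,N) → sL=40/313, sR=40/233, mL=-21840/72929, mR=15580/72929
obs B: pose=(2,-8,W) → sL=10/89, sR=10/61, mL=-1500/5429, mR=1055/5429
sensor matrix S = [[40/313, 40/233], [10/89, 10/61]]; det S = 657600/395931541
solve [mL_A; mL_B] = S·[w00; w01] and [mR_A; mR_B] = S·[w10; w11]:
  w00 = -1, w01 = -1, w10 = 1, w11 = 1/2

-1 -1 1 1/2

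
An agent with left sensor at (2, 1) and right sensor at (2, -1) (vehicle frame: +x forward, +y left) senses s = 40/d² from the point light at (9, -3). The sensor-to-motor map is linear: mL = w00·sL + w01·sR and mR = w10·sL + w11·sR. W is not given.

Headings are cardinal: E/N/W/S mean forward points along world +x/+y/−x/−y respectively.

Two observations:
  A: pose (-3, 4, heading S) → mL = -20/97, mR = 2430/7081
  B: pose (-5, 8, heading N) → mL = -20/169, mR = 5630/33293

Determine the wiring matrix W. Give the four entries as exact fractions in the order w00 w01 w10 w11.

obs A: pose=(-3,4,S) → sL=20/73, sR=20/97, mL=-20/97, mR=2430/7081
obs B: pose=(-5,8,N) → sL=20/197, sR=20/169, mL=-20/169, mR=5630/33293
sensor matrix S = [[20/73, 20/97], [20/197, 20/169]]; det S = 2708800/235747733
solve [mL_A; mL_B] = S·[w00; w01] and [mR_A; mR_B] = S·[w10; w11]:
  w00 = 0, w01 = -1, w10 = 1/2, w11 = 1

0 -1 1/2 1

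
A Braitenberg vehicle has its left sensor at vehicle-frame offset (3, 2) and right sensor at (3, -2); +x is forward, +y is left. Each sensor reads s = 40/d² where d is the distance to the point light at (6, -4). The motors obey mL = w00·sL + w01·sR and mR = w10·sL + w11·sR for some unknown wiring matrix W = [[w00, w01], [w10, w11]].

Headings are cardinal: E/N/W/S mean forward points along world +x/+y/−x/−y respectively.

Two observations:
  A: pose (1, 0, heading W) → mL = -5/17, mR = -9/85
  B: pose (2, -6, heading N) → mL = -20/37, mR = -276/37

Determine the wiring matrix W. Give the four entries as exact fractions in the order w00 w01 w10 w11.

-1/2 0 1/2 -1

obs A: pose=(1,0,W) → sL=10/17, sR=2/5, mL=-5/17, mR=-9/85
obs B: pose=(2,-6,N) → sL=40/37, sR=8, mL=-20/37, mR=-276/37
sensor matrix S = [[10/17, 2/5], [40/37, 8]]; det S = 2688/629
solve [mL_A; mL_B] = S·[w00; w01] and [mR_A; mR_B] = S·[w10; w11]:
  w00 = -1/2, w01 = 0, w10 = 1/2, w11 = -1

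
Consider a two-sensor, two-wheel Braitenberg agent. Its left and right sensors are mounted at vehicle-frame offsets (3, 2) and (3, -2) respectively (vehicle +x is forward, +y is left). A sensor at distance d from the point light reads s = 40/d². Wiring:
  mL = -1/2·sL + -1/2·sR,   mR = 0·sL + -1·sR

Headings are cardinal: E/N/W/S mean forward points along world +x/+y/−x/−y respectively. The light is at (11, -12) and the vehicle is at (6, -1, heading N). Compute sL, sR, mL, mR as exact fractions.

8/49 8/41 -360/2009 -8/41

left sensor world pos  = (4, 2); dL² = 245
right sensor world pos = (8, 2); dR² = 205
sL = 40/245 = 8/49
sR = 40/205 = 8/41
mL = -1/2·sL + -1/2·sR = -360/2009
mR = 0·sL + -1·sR = -8/41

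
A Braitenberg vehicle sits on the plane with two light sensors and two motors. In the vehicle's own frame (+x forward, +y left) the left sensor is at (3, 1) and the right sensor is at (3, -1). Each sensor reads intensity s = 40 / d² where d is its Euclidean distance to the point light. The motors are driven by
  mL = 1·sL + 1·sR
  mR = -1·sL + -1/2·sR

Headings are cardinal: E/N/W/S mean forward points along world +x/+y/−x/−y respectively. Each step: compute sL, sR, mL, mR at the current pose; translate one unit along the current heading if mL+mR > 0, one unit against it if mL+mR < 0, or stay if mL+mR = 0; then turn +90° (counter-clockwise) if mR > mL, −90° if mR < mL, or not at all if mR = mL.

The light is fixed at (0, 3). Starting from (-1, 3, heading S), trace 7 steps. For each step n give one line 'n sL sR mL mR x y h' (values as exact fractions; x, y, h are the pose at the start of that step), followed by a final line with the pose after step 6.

0 40/9 40/13 880/117 -700/117 -1 3 S
1 2 5/2 9/2 -13/4 -1 2 W
2 40/13 8 144/13 -92/13 -2 2 N
3 20 20 40 -30 -2 3 E
4 40/9 40/13 880/117 -700/117 -1 3 S
5 2 5/2 9/2 -13/4 -1 2 W
6 40/13 8 144/13 -92/13 -2 2 N
final -2 3 E

n=0: pose=(-1,3,S); sL=40/9, sR=40/13; mL=880/117, mR=-700/117; mL+mR=20/13 → advance +1; mR−mL=-1580/117 → turn -1·90°
n=1: pose=(-1,2,W); sL=2, sR=5/2; mL=9/2, mR=-13/4; mL+mR=5/4 → advance +1; mR−mL=-31/4 → turn -1·90°
n=2: pose=(-2,2,N); sL=40/13, sR=8; mL=144/13, mR=-92/13; mL+mR=4 → advance +1; mR−mL=-236/13 → turn -1·90°
n=3: pose=(-2,3,E); sL=20, sR=20; mL=40, mR=-30; mL+mR=10 → advance +1; mR−mL=-70 → turn -1·90°
n=4: pose=(-1,3,S); sL=40/9, sR=40/13; mL=880/117, mR=-700/117; mL+mR=20/13 → advance +1; mR−mL=-1580/117 → turn -1·90°
n=5: pose=(-1,2,W); sL=2, sR=5/2; mL=9/2, mR=-13/4; mL+mR=5/4 → advance +1; mR−mL=-31/4 → turn -1·90°
n=6: pose=(-2,2,N); sL=40/13, sR=8; mL=144/13, mR=-92/13; mL+mR=4 → advance +1; mR−mL=-236/13 → turn -1·90°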